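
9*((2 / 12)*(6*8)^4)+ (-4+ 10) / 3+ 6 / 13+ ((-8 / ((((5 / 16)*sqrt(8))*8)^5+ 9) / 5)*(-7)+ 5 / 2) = 140000*sqrt(2) / 312499919+ 323481717716003931 / 40624989470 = 7962628.96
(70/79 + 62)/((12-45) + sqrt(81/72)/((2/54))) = -145728/18881-89424 * sqrt(2)/18881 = -14.42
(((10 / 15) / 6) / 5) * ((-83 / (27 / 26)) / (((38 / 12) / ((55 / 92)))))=-11869 / 35397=-0.34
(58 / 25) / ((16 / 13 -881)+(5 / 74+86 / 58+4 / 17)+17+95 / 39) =-6347868 / 2349115325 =-0.00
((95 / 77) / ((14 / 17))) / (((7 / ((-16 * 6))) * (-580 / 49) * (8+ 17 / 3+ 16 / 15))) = 3420 / 29029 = 0.12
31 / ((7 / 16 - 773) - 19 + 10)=-0.04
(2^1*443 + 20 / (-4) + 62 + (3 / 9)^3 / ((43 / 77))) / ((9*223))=1094900 / 2330127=0.47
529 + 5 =534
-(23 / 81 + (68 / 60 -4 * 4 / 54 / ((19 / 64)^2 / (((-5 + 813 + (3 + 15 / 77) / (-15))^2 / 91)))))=9507379894045486 / 394416497475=24104.92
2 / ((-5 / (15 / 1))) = -6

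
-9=-9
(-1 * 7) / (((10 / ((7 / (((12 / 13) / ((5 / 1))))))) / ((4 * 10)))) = -3185 / 3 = -1061.67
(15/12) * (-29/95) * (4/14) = -29/266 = -0.11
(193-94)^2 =9801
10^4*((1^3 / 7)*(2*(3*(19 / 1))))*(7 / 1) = 1140000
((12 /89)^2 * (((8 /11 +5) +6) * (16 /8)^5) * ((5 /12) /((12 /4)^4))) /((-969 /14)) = -385280 /759869451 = -0.00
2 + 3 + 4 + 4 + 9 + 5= 27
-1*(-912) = 912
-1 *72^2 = -5184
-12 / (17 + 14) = -12 / 31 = -0.39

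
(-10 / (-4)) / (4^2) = 5 / 32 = 0.16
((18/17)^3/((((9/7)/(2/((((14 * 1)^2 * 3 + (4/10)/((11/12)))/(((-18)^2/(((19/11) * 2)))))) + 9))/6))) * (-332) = -1438250421888/83918953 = -17138.56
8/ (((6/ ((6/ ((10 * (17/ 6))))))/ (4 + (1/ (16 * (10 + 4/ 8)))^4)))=637275341/ 564254208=1.13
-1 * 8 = -8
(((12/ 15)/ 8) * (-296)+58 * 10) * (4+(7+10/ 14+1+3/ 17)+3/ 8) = 4344376/ 595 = 7301.47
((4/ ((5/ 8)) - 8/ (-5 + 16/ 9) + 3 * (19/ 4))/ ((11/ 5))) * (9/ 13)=120753/ 16588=7.28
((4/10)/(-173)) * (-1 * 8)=16/865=0.02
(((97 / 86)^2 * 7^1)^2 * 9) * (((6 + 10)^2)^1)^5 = 2682905466965229305856 / 3418801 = 784750404298240.61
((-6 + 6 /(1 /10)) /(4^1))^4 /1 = 33215.06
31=31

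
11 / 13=0.85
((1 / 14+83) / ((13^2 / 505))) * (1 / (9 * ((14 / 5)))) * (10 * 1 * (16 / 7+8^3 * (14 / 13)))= 369890987000 / 6782139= 54538.99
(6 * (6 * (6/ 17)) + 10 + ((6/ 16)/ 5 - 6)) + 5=14811/ 680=21.78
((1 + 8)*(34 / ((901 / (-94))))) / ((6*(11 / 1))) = -282 / 583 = -0.48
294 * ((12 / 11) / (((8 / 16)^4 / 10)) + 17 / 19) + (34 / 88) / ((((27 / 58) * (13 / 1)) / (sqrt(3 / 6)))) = 493 * sqrt(2) / 15444 + 10780098 / 209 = 51579.46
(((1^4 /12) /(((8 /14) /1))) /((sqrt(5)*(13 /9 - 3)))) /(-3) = sqrt(5) /160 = 0.01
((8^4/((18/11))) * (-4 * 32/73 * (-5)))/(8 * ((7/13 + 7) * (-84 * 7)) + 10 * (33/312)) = -749731840/1211450841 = -0.62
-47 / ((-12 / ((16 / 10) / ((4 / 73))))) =3431 / 30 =114.37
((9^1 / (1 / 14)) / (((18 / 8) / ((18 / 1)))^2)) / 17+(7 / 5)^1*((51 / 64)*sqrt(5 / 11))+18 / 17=476.16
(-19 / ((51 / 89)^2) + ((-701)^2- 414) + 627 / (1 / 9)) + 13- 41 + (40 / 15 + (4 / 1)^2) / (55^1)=71033170217 / 143055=496544.48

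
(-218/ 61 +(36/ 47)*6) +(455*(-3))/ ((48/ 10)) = -6498985/ 22936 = -283.35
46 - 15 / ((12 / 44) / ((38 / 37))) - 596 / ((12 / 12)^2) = -22440 / 37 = -606.49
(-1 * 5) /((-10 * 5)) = 1 /10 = 0.10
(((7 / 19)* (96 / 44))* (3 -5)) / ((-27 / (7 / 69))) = 784 / 129789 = 0.01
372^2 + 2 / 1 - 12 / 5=691918 / 5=138383.60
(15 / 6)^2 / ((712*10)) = 5 / 5696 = 0.00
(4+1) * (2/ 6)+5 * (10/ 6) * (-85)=-2120/ 3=-706.67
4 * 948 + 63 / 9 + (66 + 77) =3942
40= 40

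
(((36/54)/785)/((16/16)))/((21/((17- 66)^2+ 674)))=410/3297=0.12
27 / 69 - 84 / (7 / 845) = -233211 / 23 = -10139.61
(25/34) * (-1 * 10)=-125/17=-7.35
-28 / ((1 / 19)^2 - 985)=2527 / 88896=0.03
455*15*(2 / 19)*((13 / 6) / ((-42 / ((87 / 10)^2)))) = -426387 / 152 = -2805.18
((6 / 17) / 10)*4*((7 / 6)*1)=14 / 85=0.16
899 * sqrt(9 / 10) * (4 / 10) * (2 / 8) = 2697 * sqrt(10) / 100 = 85.29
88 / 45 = 1.96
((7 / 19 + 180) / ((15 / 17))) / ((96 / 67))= 3903353 / 27360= 142.67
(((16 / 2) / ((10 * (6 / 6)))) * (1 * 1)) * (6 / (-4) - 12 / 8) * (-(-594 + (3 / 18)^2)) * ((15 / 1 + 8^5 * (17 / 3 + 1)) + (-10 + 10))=-311433891.44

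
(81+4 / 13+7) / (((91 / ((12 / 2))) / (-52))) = -3936 / 13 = -302.77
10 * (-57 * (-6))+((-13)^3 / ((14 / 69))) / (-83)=4125633 / 1162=3550.46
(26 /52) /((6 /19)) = 19 /12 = 1.58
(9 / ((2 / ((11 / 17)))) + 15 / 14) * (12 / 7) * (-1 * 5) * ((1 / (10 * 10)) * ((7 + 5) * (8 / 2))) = -68256 / 4165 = -16.39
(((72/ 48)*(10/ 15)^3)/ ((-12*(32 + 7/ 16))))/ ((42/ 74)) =-592/ 294273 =-0.00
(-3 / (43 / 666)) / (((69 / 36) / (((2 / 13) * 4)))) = -191808 / 12857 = -14.92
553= 553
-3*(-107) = 321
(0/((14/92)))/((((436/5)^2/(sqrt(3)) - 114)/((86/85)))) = 0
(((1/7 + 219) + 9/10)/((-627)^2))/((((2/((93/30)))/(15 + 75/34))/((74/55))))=229674133/11435685800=0.02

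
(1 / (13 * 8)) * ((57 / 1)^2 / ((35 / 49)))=43.74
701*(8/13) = 5608/13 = 431.38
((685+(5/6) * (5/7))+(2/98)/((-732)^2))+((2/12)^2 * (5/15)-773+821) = 57783185743/78766128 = 733.60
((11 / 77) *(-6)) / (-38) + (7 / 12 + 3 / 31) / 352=38771 / 1583232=0.02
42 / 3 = 14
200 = 200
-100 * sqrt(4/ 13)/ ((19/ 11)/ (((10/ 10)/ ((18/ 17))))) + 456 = 456-18700 * sqrt(13)/ 2223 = 425.67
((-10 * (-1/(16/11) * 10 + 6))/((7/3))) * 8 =30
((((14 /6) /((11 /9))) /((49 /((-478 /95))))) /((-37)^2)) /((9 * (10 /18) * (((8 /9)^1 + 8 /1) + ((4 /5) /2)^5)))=-806625 /250644284968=-0.00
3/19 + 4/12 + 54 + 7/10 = 31459/570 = 55.19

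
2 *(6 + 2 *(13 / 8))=37 / 2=18.50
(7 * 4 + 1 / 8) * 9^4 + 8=1476289 / 8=184536.12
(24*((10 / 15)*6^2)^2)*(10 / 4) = 34560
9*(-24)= -216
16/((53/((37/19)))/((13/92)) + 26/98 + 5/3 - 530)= -565656/11859719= -0.05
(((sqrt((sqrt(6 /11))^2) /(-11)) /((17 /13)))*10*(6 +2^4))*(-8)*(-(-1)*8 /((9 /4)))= 321.29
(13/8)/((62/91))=1183/496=2.39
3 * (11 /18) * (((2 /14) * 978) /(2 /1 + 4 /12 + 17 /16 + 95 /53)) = 4561392 /92393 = 49.37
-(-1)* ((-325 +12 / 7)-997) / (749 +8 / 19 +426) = -175598 / 156331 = -1.12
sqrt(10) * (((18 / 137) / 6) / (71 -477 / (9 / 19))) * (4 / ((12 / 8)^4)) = -8 * sqrt(10) / 432783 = -0.00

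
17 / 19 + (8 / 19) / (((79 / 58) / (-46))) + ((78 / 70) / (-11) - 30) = -25095474 / 577885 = -43.43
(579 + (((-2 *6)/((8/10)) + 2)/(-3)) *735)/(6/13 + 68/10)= 61165/118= 518.35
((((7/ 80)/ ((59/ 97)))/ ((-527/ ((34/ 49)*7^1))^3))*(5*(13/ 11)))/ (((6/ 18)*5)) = -3783/ 9473835910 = -0.00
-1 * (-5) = 5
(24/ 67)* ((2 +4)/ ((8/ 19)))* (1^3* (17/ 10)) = 2907/ 335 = 8.68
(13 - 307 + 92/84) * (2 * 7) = -12302/3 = -4100.67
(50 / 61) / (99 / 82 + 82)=4100 / 416203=0.01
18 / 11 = 1.64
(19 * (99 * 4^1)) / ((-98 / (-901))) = 3389562 / 49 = 69174.73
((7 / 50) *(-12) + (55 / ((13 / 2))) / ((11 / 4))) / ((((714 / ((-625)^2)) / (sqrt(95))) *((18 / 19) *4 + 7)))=13478125 *sqrt(95) / 190281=690.39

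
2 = 2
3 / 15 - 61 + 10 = -254 / 5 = -50.80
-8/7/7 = -8/49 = -0.16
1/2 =0.50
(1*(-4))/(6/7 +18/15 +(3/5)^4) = -17500/9567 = -1.83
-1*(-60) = 60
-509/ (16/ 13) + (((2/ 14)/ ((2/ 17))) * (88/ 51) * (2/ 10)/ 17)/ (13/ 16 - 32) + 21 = -392.56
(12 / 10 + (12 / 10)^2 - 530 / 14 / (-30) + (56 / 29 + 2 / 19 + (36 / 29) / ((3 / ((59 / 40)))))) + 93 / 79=176554724 / 22852725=7.73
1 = 1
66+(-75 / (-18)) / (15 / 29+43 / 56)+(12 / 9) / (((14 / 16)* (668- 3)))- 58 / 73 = 145633105532 / 2127581715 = 68.45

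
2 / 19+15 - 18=-2.89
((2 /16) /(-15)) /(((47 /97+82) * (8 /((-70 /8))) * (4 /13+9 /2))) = 1261 /54864000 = 0.00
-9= -9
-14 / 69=-0.20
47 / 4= 11.75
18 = 18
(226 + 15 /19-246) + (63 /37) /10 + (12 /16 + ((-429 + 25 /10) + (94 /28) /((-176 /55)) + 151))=-232144721 /787360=-294.84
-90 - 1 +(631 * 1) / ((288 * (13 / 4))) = -84545 / 936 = -90.33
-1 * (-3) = 3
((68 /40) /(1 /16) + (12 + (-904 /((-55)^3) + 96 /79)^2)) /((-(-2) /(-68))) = -238999002282092904 /172754878140625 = -1383.46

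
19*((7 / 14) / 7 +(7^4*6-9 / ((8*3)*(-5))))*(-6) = -229922097 / 140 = -1642300.69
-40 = -40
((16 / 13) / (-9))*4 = -0.55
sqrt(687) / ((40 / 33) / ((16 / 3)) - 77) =-22 * sqrt(687) / 1689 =-0.34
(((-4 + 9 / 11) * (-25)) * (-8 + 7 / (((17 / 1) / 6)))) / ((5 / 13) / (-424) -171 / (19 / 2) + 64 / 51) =1360086000 / 51782533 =26.27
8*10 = 80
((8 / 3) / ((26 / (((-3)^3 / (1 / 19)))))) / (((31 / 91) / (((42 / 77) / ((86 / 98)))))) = -96.00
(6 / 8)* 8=6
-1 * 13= -13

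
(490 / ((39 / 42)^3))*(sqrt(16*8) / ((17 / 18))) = 7331.26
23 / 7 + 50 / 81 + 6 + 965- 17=543131 / 567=957.90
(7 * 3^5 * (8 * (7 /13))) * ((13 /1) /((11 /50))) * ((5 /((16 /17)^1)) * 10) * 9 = 2277213750 /11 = 207019431.82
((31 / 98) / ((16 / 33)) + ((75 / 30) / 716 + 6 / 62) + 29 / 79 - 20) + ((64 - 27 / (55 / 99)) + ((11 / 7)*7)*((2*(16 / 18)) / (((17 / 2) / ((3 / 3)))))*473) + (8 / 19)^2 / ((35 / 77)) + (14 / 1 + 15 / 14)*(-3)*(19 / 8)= 185599877641850479 / 189826356273120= 977.74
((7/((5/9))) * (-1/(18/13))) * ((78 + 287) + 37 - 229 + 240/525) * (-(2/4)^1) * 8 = 157846/25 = 6313.84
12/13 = 0.92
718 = 718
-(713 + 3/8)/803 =-5707/6424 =-0.89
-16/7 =-2.29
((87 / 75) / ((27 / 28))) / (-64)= -203 / 10800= -0.02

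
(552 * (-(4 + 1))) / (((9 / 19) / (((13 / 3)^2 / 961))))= -2954120 / 25947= -113.85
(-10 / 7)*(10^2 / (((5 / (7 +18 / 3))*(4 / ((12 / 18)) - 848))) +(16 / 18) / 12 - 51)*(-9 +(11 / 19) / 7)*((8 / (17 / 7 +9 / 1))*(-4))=2762834440 / 1511811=1827.50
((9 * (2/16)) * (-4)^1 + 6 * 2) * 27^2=10935/2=5467.50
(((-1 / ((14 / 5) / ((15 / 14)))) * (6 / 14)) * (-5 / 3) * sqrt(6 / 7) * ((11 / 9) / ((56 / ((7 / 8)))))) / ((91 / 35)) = 6875 * sqrt(42) / 23971584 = 0.00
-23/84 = -0.27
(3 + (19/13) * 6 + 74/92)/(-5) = -7519/2990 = -2.51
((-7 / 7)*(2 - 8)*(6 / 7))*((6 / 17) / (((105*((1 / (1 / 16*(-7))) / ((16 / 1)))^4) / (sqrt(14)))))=155.30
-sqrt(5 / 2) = -sqrt(10) / 2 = -1.58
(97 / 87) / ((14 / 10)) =485 / 609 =0.80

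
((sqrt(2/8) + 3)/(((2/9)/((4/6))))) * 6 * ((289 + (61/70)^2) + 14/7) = 12866589/700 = 18380.84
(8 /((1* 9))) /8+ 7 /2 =65 /18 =3.61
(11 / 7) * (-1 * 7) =-11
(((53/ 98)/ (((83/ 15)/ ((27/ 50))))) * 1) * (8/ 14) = 4293/ 142345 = 0.03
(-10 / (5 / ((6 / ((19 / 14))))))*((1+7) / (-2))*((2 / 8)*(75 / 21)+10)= 7320 / 19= 385.26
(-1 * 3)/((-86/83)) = 249/86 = 2.90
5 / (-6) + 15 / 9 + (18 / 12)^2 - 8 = -4.92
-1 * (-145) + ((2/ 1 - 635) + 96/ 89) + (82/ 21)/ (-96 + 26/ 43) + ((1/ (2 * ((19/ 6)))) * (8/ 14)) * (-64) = -35887523353/ 72833061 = -492.74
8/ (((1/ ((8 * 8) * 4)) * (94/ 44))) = 45056/ 47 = 958.64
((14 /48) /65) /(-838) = -7 /1307280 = -0.00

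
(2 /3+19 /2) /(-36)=-61 /216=-0.28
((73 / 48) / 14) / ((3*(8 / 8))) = 73 / 2016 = 0.04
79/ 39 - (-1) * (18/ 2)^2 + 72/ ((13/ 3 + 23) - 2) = 85.87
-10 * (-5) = 50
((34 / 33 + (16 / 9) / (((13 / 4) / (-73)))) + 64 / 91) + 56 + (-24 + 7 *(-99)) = -6299075 / 9009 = -699.20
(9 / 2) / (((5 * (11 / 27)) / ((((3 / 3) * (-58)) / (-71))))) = 7047 / 3905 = 1.80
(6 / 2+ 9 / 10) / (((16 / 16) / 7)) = 27.30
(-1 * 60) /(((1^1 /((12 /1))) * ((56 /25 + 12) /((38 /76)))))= -2250 /89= -25.28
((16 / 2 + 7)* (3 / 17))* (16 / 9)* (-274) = -21920 / 17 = -1289.41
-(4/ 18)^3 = -8/ 729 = -0.01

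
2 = 2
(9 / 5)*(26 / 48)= 39 / 40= 0.98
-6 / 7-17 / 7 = -23 / 7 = -3.29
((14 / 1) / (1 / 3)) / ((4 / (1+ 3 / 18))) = 49 / 4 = 12.25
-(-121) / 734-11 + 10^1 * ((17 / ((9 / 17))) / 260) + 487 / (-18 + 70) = -40315 / 171756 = -0.23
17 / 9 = 1.89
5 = 5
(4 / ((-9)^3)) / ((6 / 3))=-2 / 729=-0.00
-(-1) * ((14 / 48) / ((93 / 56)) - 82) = -22829 / 279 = -81.82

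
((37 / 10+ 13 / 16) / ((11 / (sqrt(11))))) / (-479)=-361 * sqrt(11) / 421520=-0.00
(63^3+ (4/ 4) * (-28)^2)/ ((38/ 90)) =11287395/ 19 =594073.42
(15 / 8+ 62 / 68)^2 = 143641 / 18496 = 7.77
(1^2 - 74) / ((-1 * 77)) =73 / 77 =0.95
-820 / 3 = -273.33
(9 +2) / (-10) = -1.10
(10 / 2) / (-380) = -1 / 76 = -0.01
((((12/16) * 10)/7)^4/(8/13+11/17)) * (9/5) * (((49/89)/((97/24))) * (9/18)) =6712875/52454108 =0.13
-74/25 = -2.96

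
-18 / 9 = -2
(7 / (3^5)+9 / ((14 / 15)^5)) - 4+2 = 1403135429 / 130691232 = 10.74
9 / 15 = 3 / 5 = 0.60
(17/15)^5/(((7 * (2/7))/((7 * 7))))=69572993/1518750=45.81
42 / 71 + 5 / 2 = 439 / 142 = 3.09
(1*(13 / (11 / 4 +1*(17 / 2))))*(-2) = -104 / 45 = -2.31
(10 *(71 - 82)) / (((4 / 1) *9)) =-55 / 18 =-3.06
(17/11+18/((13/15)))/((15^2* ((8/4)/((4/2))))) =3191/32175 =0.10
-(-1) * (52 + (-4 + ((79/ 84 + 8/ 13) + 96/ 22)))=647681/ 12012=53.92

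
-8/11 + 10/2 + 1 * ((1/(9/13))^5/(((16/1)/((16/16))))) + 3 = 79666943/10392624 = 7.67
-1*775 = -775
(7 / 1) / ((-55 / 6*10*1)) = -21 / 275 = -0.08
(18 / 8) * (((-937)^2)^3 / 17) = 6090880160873197881 / 68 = 89571767071664674.72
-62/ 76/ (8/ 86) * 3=-3999/ 152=-26.31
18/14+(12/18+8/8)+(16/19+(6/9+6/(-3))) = 982/399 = 2.46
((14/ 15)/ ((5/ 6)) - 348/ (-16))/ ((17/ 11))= 25157/ 1700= 14.80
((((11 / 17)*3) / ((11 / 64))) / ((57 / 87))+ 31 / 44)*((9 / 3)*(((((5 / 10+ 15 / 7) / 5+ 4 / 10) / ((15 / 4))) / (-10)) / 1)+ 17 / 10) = 29019569 / 994840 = 29.17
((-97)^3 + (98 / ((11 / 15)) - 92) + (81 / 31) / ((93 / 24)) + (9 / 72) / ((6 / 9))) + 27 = -154354105887 / 169136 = -912603.50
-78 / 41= -1.90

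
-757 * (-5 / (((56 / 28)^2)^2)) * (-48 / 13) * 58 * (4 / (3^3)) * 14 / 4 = -26268.55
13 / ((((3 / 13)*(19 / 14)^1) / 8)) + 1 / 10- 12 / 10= 188653 / 570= 330.97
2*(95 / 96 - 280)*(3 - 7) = 2232.08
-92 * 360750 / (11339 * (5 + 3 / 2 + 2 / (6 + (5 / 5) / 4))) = -72150000 / 168113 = -429.18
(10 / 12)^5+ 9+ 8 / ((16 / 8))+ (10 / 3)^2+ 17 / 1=322805 / 7776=41.51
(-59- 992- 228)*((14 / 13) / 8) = -8953 / 52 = -172.17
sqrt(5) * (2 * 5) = 10 * sqrt(5) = 22.36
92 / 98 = 46 / 49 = 0.94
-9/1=-9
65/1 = 65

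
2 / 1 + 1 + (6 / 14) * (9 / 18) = 45 / 14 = 3.21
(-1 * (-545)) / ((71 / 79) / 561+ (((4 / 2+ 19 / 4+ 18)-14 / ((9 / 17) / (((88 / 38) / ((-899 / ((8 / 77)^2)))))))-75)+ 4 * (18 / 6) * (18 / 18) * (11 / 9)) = -34656047769420 / 2262562746799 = -15.32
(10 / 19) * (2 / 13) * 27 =540 / 247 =2.19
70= 70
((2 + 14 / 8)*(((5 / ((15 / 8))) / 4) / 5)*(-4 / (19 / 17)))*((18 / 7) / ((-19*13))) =612 / 32851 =0.02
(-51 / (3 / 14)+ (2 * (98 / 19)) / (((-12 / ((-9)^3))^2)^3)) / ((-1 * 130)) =-10088665468007273 / 2529280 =-3988749947.81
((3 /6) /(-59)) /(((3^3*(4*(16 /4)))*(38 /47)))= -47 /1937088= -0.00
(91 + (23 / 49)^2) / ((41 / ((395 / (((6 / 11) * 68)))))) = 237910475 / 10040982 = 23.69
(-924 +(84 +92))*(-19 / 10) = 7106 / 5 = 1421.20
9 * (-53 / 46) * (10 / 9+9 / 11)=-10123 / 506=-20.01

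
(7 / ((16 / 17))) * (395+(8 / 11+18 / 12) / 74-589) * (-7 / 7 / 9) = 4175353 / 26048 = 160.29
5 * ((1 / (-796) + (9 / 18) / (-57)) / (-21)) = 325 / 136116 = 0.00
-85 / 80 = -17 / 16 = -1.06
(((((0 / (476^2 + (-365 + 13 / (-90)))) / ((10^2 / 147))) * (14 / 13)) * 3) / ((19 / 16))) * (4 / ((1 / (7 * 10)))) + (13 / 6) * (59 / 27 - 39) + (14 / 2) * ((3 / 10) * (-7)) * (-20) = 17353 / 81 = 214.23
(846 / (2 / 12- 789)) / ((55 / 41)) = -0.80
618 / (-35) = -618 / 35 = -17.66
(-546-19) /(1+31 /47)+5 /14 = -92845 /273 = -340.09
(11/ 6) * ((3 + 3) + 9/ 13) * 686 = 8416.69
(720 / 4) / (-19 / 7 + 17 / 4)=5040 / 43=117.21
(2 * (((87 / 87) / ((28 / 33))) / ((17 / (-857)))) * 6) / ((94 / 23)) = -1951389 / 11186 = -174.45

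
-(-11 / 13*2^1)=22 / 13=1.69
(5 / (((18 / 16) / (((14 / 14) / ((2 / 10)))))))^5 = 320000000000 / 59049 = 5419228.10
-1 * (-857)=857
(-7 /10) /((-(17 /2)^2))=14 /1445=0.01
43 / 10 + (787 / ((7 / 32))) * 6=1511341 / 70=21590.59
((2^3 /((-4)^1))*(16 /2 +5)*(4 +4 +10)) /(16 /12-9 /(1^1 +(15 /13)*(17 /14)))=306774 /1583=193.79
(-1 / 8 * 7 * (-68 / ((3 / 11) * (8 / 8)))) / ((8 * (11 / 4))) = 119 / 12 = 9.92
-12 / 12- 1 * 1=-2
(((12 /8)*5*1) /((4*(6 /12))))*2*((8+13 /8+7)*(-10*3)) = -29925 /8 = -3740.62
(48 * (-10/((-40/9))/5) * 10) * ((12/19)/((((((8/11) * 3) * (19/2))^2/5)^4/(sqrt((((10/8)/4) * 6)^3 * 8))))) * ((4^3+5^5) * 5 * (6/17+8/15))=80464295083871875 * sqrt(15)/1213347047674355712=0.26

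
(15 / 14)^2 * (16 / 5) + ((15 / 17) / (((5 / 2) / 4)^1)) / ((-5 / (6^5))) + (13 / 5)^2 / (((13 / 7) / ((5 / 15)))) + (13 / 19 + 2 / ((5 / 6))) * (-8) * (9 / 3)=-2264.71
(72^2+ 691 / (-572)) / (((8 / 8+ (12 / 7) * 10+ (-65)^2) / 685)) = 14215050815 / 16989544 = 836.69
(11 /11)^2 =1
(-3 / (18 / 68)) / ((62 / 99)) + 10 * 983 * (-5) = -1524211 / 31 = -49168.10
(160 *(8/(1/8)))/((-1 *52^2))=-640/169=-3.79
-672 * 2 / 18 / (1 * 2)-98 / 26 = -1603 / 39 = -41.10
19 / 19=1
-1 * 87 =-87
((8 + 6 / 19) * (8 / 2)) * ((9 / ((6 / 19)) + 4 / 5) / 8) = 23147 / 190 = 121.83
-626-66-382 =-1074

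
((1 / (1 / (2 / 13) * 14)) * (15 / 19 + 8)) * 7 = 167 / 247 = 0.68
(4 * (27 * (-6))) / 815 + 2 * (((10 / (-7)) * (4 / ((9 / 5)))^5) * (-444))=7719590717912 / 112291515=68745.98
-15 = -15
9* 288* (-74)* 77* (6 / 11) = -8055936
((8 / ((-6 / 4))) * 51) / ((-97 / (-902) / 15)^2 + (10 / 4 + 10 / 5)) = -60.44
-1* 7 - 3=-10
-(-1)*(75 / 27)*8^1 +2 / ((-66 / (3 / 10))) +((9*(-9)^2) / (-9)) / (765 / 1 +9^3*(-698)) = 1241466833 / 55888470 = 22.21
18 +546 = 564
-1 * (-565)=565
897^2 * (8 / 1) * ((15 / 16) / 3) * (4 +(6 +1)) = 44253495 / 2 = 22126747.50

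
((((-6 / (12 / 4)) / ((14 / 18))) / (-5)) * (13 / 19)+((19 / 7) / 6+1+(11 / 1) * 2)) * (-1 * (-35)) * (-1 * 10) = -474895 / 57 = -8331.49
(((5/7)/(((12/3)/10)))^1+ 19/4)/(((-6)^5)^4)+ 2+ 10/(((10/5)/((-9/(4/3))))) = -1083441617738661827/34124145440587776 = -31.75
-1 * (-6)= 6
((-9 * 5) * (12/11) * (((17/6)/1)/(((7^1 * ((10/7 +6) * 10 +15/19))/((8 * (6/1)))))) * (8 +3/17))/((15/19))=-14451552/109835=-131.58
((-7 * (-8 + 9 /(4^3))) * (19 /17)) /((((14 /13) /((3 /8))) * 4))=372723 /69632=5.35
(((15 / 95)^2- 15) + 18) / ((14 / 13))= 1014 / 361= 2.81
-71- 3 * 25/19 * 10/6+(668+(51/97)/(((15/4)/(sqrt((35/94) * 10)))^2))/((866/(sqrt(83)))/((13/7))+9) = -246615423561122/3084717340997+720140260840 * sqrt(83)/487060632789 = -66.48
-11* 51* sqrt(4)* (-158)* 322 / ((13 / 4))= 228331488 / 13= 17563960.62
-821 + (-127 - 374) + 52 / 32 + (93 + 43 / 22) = -107837 / 88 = -1225.42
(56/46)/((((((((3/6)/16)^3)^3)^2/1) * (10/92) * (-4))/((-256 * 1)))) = 4436777100798802905238461218816/5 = 887355420159760581047692200000.00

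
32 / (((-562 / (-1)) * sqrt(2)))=8 * sqrt(2) / 281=0.04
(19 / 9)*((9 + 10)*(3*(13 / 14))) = 4693 / 42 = 111.74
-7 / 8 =-0.88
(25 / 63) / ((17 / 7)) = 0.16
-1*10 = -10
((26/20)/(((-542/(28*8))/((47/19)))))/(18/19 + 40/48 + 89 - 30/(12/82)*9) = 205296/270974255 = 0.00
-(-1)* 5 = 5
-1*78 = -78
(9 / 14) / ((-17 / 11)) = -99 / 238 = -0.42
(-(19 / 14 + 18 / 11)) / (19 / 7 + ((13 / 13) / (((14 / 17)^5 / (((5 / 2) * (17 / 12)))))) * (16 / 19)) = -504728616 / 1785216103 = -0.28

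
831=831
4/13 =0.31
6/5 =1.20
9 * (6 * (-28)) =-1512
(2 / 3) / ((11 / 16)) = 32 / 33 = 0.97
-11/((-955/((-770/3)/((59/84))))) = -47432/11269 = -4.21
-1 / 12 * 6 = -1 / 2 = -0.50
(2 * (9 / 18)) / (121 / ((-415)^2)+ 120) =172225 / 20667121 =0.01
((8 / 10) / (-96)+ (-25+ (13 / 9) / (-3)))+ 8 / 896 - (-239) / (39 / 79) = 90151717 / 196560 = 458.65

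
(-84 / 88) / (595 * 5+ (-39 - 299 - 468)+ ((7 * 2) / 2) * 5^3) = -21 / 66968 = -0.00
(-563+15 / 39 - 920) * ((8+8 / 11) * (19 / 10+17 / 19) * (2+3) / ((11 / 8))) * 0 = 0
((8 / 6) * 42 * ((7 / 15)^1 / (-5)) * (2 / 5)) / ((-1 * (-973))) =-0.00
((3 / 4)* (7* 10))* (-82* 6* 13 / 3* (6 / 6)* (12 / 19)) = -1343160 / 19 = -70692.63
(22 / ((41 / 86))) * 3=5676 / 41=138.44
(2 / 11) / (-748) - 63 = -259183 / 4114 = -63.00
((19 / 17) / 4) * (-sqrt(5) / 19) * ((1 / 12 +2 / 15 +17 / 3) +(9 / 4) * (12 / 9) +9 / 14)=-4001 * sqrt(5) / 28560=-0.31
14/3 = 4.67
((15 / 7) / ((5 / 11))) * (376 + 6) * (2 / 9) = 8404 / 21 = 400.19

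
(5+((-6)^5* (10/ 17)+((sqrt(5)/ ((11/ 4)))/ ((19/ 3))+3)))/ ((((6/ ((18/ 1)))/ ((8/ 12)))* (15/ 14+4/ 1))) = -1800.67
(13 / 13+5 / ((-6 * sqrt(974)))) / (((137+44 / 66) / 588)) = 4.16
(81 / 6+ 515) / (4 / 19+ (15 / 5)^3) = 20083 / 1034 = 19.42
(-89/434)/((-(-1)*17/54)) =-0.65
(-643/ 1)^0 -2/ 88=43/ 44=0.98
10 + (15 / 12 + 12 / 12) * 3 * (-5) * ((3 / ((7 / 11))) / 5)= -611 / 28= -21.82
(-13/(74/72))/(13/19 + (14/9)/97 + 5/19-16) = 1940679/2307061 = 0.84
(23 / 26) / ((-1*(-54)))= 23 / 1404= 0.02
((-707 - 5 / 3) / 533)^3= -9609256376 / 4088324799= -2.35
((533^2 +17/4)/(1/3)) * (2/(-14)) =-487017/4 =-121754.25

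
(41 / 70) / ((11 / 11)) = 41 / 70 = 0.59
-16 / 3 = -5.33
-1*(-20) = 20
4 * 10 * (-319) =-12760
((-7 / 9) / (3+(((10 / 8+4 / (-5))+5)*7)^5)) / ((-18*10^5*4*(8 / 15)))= 35 / 13964213035802322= 0.00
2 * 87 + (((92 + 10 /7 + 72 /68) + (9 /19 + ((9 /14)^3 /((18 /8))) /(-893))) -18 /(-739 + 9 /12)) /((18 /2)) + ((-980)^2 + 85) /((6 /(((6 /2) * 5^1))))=110775361379326940 /46129548297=2401397.05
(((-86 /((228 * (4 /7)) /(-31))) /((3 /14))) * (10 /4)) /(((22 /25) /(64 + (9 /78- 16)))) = 1134882875 /86944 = 13053.03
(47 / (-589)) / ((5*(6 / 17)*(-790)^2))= -799 / 11027847000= -0.00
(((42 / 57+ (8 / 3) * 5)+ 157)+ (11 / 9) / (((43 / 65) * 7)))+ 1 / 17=171.39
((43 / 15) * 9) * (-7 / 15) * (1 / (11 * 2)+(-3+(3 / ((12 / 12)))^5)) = -1589581 / 550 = -2890.15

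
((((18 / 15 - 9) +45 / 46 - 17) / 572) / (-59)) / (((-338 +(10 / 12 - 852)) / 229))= -3764073 / 27691077700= -0.00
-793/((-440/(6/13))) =183/220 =0.83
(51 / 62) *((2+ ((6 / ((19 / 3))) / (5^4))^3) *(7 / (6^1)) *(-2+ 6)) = 398545410850258 / 51911376953125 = 7.68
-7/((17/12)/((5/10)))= -42/17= -2.47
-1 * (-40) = 40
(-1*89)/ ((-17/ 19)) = 1691/ 17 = 99.47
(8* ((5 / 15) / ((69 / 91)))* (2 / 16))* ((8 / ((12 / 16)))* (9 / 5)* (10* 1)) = 5824 / 69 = 84.41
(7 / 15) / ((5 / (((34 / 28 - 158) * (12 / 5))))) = -878 / 25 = -35.12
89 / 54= 1.65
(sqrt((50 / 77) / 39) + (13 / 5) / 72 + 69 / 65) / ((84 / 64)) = 80*sqrt(6006) / 63063 + 10274 / 12285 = 0.93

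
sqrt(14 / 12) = sqrt(42) / 6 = 1.08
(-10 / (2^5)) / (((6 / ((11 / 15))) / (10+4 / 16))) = -451 / 1152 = -0.39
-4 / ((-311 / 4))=16 / 311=0.05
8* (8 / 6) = 32 / 3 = 10.67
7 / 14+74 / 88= 59 / 44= 1.34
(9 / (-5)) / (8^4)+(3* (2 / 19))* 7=859989 / 389120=2.21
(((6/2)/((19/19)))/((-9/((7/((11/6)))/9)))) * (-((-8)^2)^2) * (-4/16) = -14336/99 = -144.81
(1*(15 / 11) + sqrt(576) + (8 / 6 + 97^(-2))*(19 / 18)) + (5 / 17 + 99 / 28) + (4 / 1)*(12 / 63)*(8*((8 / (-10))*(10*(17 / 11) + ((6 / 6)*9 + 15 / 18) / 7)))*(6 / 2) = -914301533587 / 4232356380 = -216.03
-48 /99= -16 /33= -0.48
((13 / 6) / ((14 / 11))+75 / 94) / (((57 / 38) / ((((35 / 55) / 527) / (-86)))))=-9871 / 421766532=-0.00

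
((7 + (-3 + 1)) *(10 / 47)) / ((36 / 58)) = 725 / 423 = 1.71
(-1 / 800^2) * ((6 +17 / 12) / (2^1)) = -89 / 15360000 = -0.00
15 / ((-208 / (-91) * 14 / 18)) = 8.44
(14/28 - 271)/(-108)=541/216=2.50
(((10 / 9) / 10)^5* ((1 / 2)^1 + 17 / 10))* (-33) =-121 / 98415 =-0.00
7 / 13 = 0.54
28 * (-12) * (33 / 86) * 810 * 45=-202078800 / 43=-4699506.98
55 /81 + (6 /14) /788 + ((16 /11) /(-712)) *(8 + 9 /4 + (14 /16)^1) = 1614077 /2457378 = 0.66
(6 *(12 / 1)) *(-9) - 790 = -1438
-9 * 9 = -81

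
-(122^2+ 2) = -14886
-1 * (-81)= 81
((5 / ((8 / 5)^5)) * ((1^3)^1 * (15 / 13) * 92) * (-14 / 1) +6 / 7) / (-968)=263821137 / 360808448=0.73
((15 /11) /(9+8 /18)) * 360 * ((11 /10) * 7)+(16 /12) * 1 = 20480 /51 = 401.57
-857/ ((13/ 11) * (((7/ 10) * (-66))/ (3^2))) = 12855/ 91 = 141.26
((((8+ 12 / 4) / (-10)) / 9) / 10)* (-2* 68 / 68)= 11 / 450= 0.02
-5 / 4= -1.25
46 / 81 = 0.57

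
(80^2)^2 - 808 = 40959192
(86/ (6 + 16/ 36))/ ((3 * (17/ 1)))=129/ 493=0.26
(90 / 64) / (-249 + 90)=-15 / 1696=-0.01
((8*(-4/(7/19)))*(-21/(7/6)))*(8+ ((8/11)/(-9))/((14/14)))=136192/11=12381.09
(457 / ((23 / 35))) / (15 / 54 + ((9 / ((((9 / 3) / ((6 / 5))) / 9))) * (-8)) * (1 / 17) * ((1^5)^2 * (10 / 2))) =-4894470 / 534589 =-9.16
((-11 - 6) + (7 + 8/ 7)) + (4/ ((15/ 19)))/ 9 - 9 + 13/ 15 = -15524/ 945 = -16.43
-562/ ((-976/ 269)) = 75589/ 488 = 154.90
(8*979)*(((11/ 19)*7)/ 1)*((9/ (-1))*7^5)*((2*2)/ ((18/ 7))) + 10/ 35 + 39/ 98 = -7468408055.74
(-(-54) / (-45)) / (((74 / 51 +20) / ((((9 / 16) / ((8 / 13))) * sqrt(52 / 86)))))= -17901 * sqrt(1118) / 15053440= -0.04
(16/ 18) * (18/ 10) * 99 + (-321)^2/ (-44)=-2183.44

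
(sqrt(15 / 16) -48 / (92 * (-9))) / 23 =0.04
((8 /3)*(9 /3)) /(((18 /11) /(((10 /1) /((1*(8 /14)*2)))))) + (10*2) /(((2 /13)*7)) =3865 /63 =61.35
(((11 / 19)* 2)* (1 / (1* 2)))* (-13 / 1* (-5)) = 715 / 19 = 37.63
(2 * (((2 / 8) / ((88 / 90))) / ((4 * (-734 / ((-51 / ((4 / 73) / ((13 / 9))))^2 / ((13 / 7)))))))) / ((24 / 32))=-700736855 / 3100416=-226.01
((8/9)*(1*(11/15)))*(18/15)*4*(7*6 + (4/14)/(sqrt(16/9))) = 69344/525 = 132.08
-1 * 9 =-9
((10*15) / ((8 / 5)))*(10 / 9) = 625 / 6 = 104.17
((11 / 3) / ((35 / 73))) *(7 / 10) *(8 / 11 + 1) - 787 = -116663 / 150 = -777.75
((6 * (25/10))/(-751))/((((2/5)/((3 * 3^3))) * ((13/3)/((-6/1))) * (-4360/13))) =-0.02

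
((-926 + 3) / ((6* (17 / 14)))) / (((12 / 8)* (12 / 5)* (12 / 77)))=-2487485 / 11016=-225.81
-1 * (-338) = 338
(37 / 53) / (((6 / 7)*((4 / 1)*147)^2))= 0.00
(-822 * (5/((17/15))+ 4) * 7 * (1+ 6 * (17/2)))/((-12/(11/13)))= 3017014/17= 177471.41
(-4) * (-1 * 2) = 8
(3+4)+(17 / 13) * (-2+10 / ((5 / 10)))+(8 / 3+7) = 1568 / 39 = 40.21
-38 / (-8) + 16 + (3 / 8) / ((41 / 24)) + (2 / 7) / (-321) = 7727105 / 368508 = 20.97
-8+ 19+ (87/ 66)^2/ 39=208477/ 18876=11.04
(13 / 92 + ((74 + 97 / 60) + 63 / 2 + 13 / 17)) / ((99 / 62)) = 39280286 / 580635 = 67.65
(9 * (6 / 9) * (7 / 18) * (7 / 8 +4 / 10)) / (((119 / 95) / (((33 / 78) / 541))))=209 / 112528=0.00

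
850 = 850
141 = 141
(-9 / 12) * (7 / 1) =-21 / 4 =-5.25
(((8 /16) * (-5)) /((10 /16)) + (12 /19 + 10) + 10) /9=316 /171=1.85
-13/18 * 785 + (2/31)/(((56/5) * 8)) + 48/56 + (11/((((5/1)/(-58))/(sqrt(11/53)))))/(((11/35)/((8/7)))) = -5054021/8928 - 464 * sqrt(583)/53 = -777.47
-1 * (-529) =529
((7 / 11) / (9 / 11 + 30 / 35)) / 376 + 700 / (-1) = -33952751 / 48504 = -700.00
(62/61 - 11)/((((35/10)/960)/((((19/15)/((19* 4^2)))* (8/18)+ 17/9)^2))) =-241846312/24705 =-9789.37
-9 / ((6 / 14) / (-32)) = 672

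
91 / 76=1.20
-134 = -134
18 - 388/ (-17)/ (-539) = 164546/ 9163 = 17.96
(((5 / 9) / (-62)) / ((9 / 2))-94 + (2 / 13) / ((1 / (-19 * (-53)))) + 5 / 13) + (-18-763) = -23492981 / 32643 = -719.69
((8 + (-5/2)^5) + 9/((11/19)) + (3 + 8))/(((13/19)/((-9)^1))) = 3798765/4576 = 830.15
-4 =-4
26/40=0.65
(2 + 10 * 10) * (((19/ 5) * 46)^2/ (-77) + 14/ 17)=-40391.51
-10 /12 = -5 /6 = -0.83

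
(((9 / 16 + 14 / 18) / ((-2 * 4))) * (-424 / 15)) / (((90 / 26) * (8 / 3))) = 132977 / 259200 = 0.51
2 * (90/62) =90/31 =2.90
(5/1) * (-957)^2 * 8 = 36633960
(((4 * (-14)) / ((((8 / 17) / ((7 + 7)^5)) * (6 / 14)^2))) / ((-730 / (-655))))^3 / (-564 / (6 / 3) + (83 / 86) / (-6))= 1490740348655898735720526408092368896 / 13763260017945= 108313026616675226151674.10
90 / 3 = 30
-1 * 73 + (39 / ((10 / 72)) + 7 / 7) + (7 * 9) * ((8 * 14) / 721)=112572 / 515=218.59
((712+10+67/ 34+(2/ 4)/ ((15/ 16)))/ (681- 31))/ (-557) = -369497/ 184645500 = -0.00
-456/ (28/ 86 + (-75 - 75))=4902/ 1609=3.05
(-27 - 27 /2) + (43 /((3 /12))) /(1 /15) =2539.50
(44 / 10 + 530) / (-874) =-1336 / 2185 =-0.61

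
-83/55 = -1.51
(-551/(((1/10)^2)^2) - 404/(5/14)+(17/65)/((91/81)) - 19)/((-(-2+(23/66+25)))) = 2151497835696/9115015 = 236038.87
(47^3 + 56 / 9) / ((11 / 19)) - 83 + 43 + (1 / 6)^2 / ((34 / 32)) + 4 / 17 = 100588223 / 561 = 179301.65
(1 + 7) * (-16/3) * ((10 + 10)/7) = -2560/21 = -121.90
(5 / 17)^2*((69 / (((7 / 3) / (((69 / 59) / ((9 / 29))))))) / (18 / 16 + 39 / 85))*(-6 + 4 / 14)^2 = 198.74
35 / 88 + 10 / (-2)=-4.60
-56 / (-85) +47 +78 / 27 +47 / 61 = 2394764 / 46665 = 51.32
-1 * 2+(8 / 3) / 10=-1.73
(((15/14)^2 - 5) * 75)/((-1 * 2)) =56625/392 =144.45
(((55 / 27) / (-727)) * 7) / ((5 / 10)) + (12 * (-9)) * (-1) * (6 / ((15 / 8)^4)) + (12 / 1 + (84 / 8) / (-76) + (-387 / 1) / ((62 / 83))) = -26234690141611 / 57807405000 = -453.83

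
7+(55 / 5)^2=128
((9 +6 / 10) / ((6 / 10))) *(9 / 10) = 72 / 5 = 14.40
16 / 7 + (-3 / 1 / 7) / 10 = 157 / 70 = 2.24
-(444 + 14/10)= -2227/5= -445.40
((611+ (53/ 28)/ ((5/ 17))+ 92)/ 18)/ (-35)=-33107/ 29400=-1.13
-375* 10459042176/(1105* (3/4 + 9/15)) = -1743173696000/663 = -2629221260.94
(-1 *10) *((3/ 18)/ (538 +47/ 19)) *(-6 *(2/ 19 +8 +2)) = 640/ 3423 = 0.19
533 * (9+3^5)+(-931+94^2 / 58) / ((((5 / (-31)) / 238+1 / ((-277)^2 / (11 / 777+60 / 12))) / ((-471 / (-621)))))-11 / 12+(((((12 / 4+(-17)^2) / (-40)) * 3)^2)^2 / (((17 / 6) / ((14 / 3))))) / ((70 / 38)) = 10671222630687808771157 / 8180708147418750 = 1304437.52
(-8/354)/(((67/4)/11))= -176/11859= -0.01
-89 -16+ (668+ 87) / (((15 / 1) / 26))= 3611 / 3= 1203.67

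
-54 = -54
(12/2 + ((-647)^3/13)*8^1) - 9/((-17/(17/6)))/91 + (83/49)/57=-12103298508761/72618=-166670777.34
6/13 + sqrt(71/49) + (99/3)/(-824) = 4515/10712 + sqrt(71)/7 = 1.63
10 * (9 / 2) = 45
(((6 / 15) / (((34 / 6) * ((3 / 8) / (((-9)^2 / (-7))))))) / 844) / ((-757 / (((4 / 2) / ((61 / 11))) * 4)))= 28512 / 5797291465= 0.00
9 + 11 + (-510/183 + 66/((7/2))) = 15402/427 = 36.07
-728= -728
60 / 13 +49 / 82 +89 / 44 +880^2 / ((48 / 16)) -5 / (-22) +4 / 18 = 4953209863 / 19188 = 258141.02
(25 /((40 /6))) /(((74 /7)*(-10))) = -21 /592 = -0.04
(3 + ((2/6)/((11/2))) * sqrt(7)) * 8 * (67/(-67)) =-24 - 16 * sqrt(7)/33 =-25.28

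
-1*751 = -751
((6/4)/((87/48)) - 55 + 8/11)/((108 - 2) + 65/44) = -68196/137141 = -0.50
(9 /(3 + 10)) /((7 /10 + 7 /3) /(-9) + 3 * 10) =0.02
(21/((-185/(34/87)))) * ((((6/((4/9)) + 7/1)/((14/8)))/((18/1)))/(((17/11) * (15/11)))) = -9922/724275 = -0.01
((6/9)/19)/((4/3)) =1/38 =0.03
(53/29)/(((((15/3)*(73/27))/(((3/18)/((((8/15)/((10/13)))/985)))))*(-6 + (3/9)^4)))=-114172335/21356296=-5.35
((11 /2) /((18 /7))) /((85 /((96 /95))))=616 /24225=0.03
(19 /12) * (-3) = -19 /4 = -4.75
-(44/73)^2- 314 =-1675242/5329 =-314.36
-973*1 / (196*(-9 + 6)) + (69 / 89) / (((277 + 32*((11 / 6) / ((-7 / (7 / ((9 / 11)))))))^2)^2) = 507757661754211009 / 306846356662620012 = 1.65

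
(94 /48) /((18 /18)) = 47 /24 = 1.96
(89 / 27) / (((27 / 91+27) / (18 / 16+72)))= 526435 / 59616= 8.83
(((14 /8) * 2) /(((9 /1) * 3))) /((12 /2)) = 7 /324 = 0.02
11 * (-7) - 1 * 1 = -78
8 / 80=1 / 10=0.10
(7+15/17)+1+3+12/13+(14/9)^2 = 272546/17901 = 15.23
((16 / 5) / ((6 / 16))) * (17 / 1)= 2176 / 15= 145.07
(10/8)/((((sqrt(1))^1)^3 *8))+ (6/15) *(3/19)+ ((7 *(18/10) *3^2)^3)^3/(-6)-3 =-613761805792454325197470421/1187500000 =-516852046983119431.75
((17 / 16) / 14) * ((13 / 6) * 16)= 221 / 84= 2.63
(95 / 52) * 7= 665 / 52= 12.79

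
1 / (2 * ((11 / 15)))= 15 / 22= 0.68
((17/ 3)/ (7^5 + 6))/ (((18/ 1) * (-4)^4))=1/ 13671936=0.00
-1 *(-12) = 12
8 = 8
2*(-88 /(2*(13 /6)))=-528 /13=-40.62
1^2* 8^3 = 512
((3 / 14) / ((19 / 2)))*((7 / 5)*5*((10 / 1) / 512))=0.00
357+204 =561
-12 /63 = -0.19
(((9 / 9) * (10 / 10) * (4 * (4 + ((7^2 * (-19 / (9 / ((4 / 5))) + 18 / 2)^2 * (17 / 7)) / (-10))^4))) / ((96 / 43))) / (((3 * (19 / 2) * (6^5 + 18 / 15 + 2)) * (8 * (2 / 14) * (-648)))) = -8285553478379867552942454187981 / 4638271239296323200000000000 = -1786.35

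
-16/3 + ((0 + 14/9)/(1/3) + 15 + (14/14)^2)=46/3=15.33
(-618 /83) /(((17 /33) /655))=-13358070 /1411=-9467.09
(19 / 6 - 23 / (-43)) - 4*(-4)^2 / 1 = -15557 / 258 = -60.30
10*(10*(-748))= -74800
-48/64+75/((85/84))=4989/68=73.37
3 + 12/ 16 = 15/ 4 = 3.75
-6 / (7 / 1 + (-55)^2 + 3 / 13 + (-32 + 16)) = -78 / 39211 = -0.00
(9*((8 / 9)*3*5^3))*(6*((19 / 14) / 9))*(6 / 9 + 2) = 7238.10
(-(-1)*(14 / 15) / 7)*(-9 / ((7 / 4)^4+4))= -1536 / 17125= -0.09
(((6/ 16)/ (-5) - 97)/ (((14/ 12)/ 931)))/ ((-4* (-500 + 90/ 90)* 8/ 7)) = -10845219/ 319360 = -33.96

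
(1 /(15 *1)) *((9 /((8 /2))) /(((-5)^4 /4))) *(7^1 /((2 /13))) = 273 /6250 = 0.04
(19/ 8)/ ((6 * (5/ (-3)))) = -19/ 80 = -0.24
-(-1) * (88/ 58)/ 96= 11/ 696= 0.02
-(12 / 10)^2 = -36 / 25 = -1.44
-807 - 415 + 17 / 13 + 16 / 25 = -396517 / 325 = -1220.05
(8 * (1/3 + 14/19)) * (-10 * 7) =-599.30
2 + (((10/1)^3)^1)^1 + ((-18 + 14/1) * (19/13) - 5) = 12885/13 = 991.15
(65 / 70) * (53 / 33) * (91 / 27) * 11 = 8957 / 162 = 55.29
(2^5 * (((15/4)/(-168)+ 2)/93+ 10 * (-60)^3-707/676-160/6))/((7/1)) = -7604610770069/770133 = -9874412.30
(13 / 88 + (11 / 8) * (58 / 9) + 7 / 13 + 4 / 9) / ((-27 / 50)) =-2571875 / 138996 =-18.50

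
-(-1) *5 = 5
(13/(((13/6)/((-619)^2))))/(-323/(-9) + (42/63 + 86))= 20690694/1103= 18758.56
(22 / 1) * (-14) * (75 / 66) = -350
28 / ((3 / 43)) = 1204 / 3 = 401.33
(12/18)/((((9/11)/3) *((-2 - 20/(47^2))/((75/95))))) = -121495/126483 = -0.96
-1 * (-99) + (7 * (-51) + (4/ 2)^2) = -254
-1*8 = -8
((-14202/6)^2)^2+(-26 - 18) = 31390124030677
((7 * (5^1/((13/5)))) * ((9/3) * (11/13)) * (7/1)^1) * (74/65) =598290/2197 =272.32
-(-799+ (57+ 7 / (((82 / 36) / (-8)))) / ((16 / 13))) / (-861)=-0.90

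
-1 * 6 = -6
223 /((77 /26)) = 5798 /77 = 75.30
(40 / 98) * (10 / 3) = 200 / 147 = 1.36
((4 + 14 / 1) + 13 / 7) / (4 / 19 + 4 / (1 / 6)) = 2641 / 3220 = 0.82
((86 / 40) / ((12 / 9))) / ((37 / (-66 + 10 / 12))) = -16813 / 5920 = -2.84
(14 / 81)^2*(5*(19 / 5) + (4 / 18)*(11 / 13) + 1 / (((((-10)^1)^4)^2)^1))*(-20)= -11000500005733 / 959546250000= -11.46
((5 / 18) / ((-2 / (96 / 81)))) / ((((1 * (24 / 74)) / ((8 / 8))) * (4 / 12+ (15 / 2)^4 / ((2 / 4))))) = -2960 / 36907569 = -0.00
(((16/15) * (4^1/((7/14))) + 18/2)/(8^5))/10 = 263/4915200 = 0.00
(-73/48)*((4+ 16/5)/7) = -1.56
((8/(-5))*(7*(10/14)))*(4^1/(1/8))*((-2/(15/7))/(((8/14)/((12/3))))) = 25088/15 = 1672.53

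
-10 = -10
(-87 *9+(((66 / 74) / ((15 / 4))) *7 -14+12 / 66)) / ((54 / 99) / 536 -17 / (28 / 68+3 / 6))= 13443482196 / 315212435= 42.65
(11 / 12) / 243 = 11 / 2916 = 0.00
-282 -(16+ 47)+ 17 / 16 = -5503 / 16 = -343.94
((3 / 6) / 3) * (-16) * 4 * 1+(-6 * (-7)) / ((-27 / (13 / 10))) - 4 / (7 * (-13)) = -51781 / 4095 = -12.64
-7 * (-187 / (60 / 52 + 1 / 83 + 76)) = 1412411 / 83262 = 16.96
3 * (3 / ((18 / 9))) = 9 / 2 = 4.50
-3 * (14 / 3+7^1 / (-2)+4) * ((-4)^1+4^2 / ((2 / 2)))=-186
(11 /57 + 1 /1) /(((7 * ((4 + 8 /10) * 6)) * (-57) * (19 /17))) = -1445 /15556212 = -0.00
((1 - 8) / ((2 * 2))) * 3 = -21 / 4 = -5.25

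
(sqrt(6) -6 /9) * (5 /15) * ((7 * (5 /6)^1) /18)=-35 /486 +35 * sqrt(6) /324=0.19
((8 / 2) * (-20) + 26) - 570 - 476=-1100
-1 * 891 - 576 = -1467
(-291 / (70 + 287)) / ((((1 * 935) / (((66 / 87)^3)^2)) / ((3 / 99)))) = -0.00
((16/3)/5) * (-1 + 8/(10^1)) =-16/75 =-0.21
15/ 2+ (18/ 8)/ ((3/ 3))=39/ 4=9.75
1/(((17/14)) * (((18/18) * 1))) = 14/17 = 0.82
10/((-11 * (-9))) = 10/99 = 0.10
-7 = -7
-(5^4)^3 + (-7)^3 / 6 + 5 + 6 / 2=-1464844045 / 6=-244140674.17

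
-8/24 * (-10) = 10/3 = 3.33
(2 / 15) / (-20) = -1 / 150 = -0.01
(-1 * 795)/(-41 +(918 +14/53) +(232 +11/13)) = -547755/764866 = -0.72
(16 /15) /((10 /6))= 16 /25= 0.64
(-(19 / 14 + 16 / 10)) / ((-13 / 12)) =2.73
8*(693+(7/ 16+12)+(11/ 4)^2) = 5704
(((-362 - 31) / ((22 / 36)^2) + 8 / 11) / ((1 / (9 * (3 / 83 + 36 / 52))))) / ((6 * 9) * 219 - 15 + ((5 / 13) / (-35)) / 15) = -47256512940 / 80956693301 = -0.58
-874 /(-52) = 437 /26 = 16.81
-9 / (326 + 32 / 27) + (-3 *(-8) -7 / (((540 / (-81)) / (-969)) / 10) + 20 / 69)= -3093518380 / 304773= -10150.24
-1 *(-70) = 70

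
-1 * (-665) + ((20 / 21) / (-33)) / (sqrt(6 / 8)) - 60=605 - 40 * sqrt(3) / 2079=604.97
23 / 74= 0.31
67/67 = 1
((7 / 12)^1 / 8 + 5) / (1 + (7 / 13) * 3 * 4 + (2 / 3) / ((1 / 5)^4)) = 6331 / 529312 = 0.01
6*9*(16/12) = 72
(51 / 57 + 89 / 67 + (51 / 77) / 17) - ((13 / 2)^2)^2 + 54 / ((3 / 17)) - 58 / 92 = -1477.43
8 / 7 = 1.14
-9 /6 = -3 /2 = -1.50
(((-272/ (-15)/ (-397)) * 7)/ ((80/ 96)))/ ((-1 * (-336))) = -34/ 29775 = -0.00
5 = 5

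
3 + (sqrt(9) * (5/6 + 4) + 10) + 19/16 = 459/16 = 28.69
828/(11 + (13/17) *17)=69/2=34.50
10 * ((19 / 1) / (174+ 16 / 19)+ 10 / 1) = 167905 / 1661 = 101.09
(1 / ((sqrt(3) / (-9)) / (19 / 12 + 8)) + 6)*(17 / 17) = 6 - 115*sqrt(3) / 4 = -43.80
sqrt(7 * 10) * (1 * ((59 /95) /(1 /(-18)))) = -1062 * sqrt(70) /95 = -93.53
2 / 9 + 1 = 1.22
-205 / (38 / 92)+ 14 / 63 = -84832 / 171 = -496.09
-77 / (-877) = 77 / 877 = 0.09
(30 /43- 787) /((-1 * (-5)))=-33811 /215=-157.26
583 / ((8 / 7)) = 4081 / 8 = 510.12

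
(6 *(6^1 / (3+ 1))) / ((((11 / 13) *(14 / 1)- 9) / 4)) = 468 / 37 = 12.65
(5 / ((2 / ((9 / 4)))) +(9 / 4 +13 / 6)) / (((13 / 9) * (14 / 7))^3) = 58563 / 140608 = 0.42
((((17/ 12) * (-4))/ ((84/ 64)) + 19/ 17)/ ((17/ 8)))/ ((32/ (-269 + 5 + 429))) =-7.76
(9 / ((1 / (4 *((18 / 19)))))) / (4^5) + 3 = 7377 / 2432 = 3.03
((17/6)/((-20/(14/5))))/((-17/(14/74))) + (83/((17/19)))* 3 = 52514933/188700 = 278.30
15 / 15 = 1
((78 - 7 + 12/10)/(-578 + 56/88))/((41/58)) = -7942/44895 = -0.18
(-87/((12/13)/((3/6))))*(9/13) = -261/8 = -32.62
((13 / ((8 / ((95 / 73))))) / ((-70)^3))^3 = -15069223 / 64299987494170624000000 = -0.00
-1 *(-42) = 42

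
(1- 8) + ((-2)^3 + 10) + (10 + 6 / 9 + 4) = 29 / 3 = 9.67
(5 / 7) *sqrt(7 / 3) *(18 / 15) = 2 *sqrt(21) / 7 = 1.31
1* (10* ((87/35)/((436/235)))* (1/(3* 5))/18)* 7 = 1363/3924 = 0.35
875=875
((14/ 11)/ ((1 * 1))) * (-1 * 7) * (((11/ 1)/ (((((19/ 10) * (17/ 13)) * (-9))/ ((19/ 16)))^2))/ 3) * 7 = -1449175/ 2247264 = -0.64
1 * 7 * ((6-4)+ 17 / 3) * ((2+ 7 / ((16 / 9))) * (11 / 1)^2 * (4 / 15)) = 370139 / 36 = 10281.64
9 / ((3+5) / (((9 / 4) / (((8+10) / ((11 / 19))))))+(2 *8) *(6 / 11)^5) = 1449459 / 17927872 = 0.08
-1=-1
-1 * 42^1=-42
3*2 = 6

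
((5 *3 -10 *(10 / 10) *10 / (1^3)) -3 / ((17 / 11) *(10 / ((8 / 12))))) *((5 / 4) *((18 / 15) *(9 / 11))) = -104.48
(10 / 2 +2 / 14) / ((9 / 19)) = 76 / 7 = 10.86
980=980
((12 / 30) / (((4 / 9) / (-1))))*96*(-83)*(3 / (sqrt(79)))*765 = 16457904*sqrt(79) / 79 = 1851658.87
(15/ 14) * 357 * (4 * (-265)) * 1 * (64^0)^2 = -405450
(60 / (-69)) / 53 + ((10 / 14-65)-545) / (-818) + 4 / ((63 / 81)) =40981627 / 6979994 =5.87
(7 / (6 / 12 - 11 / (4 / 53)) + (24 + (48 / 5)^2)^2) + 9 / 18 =1399960731 / 103750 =13493.60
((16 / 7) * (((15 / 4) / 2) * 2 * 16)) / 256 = 15 / 28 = 0.54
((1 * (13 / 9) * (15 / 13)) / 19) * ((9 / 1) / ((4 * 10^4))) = 3 / 152000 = 0.00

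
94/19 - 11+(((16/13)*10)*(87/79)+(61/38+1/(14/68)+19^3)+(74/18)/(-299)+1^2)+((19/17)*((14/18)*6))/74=6874.02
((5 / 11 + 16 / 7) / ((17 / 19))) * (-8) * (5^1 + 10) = -481080 / 1309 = -367.52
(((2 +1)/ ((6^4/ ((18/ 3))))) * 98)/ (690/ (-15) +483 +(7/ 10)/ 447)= 36505/ 11720382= 0.00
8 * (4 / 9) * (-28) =-896 / 9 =-99.56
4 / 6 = 2 / 3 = 0.67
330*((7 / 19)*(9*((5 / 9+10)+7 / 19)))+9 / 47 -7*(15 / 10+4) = 404317559 / 33934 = 11914.82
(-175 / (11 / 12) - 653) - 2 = -9305 / 11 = -845.91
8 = 8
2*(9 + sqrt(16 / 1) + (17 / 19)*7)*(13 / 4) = 2379 / 19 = 125.21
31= 31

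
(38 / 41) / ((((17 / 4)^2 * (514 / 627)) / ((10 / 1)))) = 1906080 / 3045193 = 0.63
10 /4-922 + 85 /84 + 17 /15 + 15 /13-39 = -5215397 /5460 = -955.20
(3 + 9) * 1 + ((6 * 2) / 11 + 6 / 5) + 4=1006 / 55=18.29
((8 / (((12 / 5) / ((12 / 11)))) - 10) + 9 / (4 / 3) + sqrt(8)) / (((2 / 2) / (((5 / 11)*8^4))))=87040 / 121 + 40960*sqrt(2) / 11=5985.36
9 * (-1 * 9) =-81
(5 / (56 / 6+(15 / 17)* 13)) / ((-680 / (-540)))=405 / 2122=0.19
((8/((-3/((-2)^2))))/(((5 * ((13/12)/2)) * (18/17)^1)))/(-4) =544/585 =0.93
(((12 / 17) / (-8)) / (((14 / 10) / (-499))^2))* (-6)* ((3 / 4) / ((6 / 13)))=728327925 / 6664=109292.91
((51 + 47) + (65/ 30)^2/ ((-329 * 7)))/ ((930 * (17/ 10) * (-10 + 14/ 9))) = -8124815/ 1106877072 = -0.01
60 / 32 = 15 / 8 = 1.88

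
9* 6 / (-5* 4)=-27 / 10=-2.70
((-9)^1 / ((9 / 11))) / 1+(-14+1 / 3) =-24.67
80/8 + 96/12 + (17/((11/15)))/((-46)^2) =419223/23276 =18.01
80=80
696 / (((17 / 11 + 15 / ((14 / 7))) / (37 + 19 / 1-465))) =-6262608 / 199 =-31470.39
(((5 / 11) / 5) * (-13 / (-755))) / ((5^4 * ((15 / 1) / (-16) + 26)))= 208 / 2081440625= 0.00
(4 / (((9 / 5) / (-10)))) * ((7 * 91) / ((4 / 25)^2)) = -9953125 / 18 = -552951.39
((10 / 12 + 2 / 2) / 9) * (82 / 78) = 451 / 2106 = 0.21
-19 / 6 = -3.17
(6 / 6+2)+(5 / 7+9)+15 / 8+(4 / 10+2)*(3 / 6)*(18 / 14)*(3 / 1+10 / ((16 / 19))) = 10511 / 280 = 37.54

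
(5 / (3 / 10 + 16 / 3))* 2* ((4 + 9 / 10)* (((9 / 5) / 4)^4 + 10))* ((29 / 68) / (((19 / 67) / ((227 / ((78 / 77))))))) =2673515356806833 / 90832768000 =29433.38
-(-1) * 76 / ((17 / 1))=4.47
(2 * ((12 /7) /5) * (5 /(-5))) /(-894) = 4 /5215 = 0.00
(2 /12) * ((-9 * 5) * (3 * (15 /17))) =-675 /34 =-19.85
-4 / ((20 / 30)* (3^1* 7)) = -2 / 7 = -0.29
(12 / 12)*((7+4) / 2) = 5.50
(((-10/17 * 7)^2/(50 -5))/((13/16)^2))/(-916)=-0.00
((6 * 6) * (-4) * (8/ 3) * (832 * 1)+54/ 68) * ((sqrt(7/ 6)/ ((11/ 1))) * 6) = -10862565 * sqrt(42)/ 374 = -188228.52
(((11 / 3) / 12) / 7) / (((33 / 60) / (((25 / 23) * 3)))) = 125 / 483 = 0.26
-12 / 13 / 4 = -3 / 13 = -0.23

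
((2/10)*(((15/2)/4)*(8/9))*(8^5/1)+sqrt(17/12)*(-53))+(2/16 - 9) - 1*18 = 261499/24 - 53*sqrt(51)/6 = 10832.71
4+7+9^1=20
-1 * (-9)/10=9/10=0.90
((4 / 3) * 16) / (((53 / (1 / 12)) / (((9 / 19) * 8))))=128 / 1007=0.13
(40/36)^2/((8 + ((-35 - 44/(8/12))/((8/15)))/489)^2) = 170041600/7982171649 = 0.02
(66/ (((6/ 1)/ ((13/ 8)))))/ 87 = 143/ 696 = 0.21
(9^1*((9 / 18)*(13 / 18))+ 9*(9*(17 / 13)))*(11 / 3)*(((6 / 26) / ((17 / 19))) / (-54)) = -1186493 / 620568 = -1.91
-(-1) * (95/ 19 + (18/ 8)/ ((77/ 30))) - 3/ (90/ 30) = 751/ 154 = 4.88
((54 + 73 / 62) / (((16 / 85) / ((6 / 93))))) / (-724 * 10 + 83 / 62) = -290785 / 111301656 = -0.00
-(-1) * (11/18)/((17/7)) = 0.25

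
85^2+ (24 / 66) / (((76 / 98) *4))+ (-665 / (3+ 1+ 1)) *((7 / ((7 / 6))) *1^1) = 2686535 / 418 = 6427.12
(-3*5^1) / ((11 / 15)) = -225 / 11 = -20.45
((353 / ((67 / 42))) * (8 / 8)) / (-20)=-7413 / 670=-11.06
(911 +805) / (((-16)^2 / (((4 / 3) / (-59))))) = -143 / 944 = -0.15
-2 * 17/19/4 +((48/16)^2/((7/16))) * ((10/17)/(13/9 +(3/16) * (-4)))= 383869/22610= 16.98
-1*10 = -10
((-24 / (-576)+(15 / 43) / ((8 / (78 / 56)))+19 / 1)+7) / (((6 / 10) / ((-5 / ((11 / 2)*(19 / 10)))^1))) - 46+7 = -59.82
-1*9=-9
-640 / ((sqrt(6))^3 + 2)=320 / 53 - 960*sqrt(6) / 53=-38.33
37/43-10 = -393/43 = -9.14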